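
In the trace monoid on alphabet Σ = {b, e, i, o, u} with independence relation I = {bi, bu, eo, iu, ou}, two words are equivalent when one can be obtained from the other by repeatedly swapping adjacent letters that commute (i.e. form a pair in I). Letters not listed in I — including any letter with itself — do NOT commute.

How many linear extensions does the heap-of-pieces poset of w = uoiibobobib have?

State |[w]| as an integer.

drop 0:u onto floor
drop 1:o onto floor
drop 2:i onto {1:o}
drop 3:i onto {2:i}
drop 4:b onto {1:o}
drop 5:o onto {3:i, 4:b}
drop 6:b onto {5:o}
drop 7:o onto {6:b}
drop 8:b onto {7:o}
drop 9:i onto {7:o}
drop 10:b onto {8:b}
ground layer = {0:u, 1:o}
drop-orders for the pieces not yet dropped (sum over which currently-grounded one goes next):
  1 to go: {0} 1  {9} 1  {10} 1
  2 to go: {0,9} 2  {0,10} 2  {8,10} 1  {9,10} 2
  3 to go: {0,8,10} 3  {0,9,10} 6  {8,9,10} 3
  4 to go: {0,8,9,10} 12  {7,8,9,10} 3
  5 to go: {0,7,8,9,10} 15  {6,7,8,9,10} 3
  6 to go: {0,6,7,8,9,10} 18  {5,6,7,8,9,10} 3
  7 to go: {0,5,6,7,8,9,10} 21  {3,5,6,7,8,9,10} 3  {4,5,6,7,8,9,10} 3
  8 to go: {0,3,5,6,7,8,9,10} 24  {0,4,5,6,7,8,9,10} 24  {2,3,5,6,7,8,9,10} 3  {3,4,5,6,7,8,9,10} 6
  9 to go: {0,2,3,5,6,7,8,9,10} 27  {0,3,4,5,6,7,8,9,10} 54  {2,3,4,5,6,7,8,9,10} 9
  if 0:u drops first: 9 orders
  if 1:o drops first: 90 orders
heap linearizations: 99

99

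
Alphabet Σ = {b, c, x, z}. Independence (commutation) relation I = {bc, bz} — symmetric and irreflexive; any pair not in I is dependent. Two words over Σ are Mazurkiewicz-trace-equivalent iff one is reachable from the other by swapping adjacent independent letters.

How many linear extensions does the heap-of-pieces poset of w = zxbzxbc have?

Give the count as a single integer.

4

#0=z has no predecessor
#1=x depends on [0:z]
#2=b depends on [1:x]
#3=z depends on [1:x]
#4=x depends on [2:b, 3:z]
#5=b depends on [4:x]
#6=c depends on [4:x]
sources: [0:z]
N(rest) = Σ N(rest − s) over sources s of rest; N(one piece) = 1:
  size 1 → [5]=1  [6]=1
  size 2 → [5,6]=2
  size 3 → [4,5,6]=2
  size 4 → [2,4,5,6]=2  [3,4,5,6]=2
  size 5 → [2,3,4,5,6]=4
  first=0(z) contributes 4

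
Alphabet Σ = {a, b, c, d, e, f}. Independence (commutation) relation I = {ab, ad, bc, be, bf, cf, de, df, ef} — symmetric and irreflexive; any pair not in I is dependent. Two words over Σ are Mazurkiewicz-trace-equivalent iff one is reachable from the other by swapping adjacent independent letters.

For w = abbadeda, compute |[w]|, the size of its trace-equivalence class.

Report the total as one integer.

70

piece 0:a — minimal
piece 1:b — minimal
piece 2:b rests on {1:b}
piece 3:a rests on {0:a}
piece 4:d rests on {2:b}
piece 5:e rests on {3:a}
piece 6:d rests on {4:d}
piece 7:a rests on {5:e}
minimal pieces: {0:a, 1:b}
ways to finish when only these pieces remain (= sum over removing one remaining piece with nothing left below it):
  1 left: {6}→1  {7}→1
  2 left: {4,6}→1  {5,7}→1  {6,7}→2
  3 left: {2,4,6}→1  {3,5,7}→1  {4,6,7}→3  {5,6,7}→3
  4 left: {0,3,5,7}→1  {1,2,4,6}→1  {2,4,6,7}→4  {3,5,6,7}→4  {4,5,6,7}→6
  5 left: {0,3,5,6,7}→5  {1,2,4,6,7}→5  {2,4,5,6,7}→10  {3,4,5,6,7}→10
  6 left: {0,3,4,5,6,7}→15  {1,2,4,5,6,7}→15  {2,3,4,5,6,7}→20
  placing 0:a first → 35 extensions
  placing 1:b first → 35 extensions
total linear extensions = 70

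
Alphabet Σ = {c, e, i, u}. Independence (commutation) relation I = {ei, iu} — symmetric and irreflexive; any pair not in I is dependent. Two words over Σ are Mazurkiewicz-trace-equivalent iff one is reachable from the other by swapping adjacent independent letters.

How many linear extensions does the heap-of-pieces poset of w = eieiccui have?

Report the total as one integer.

0(e) covers ∅
1(i) covers ∅
2(e) covers 0:e
3(i) covers 1:i
4(c) covers 2:e, 3:i
5(c) covers 4:c
6(u) covers 5:c
7(i) covers 5:c
floor of heap: 0:e, 1:i
completions by unplaced set U, small U first (add the entries for U minus each lowest piece of U):
  |U|=1: {6}:1  {7}:1
  |U|=2: {6,7}:2
  |U|=3: {5,6,7}:2
  |U|=4: {4,5,6,7}:2
  |U|=5: {2,4,5,6,7}:2  {3,4,5,6,7}:2
  |U|=6: {0,2,4,5,6,7}:2  {1,3,4,5,6,7}:2  {2,3,4,5,6,7}:4
  start at 0(e): 6
  start at 1(i): 6
sum over floor = 12

12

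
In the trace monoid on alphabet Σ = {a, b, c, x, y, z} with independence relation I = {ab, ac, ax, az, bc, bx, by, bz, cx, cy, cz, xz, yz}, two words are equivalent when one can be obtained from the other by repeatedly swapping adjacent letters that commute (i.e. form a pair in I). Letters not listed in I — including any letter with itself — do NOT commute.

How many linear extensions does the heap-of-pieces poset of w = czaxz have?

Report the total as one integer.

60

piece 0:c — minimal
piece 1:z — minimal
piece 2:a — minimal
piece 3:x — minimal
piece 4:z rests on {1:z}
minimal pieces: {0:c, 1:z, 2:a, 3:x}
ways to finish when only these pieces remain (= sum over removing one remaining piece with nothing left below it):
  1 left: {0}→1  {2}→1  {3}→1  {4}→1
  2 left: {0,2}→2  {0,3}→2  {0,4}→2  {1,4}→1  {2,3}→2  {2,4}→2  {3,4}→2
  3 left: {0,1,4}→3  {0,2,3}→6  {0,2,4}→6  {0,3,4}→6  {1,2,4}→3  {1,3,4}→3  {2,3,4}→6
  placing 0:c first → 12 extensions
  placing 1:z first → 24 extensions
  placing 2:a first → 12 extensions
  placing 3:x first → 12 extensions
total linear extensions = 60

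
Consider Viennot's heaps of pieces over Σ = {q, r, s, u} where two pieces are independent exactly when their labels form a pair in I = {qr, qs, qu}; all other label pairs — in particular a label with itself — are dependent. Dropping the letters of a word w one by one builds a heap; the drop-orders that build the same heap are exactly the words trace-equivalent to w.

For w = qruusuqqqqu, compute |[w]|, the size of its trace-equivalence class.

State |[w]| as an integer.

#0=q has no predecessor
#1=r has no predecessor
#2=u depends on [1:r]
#3=u depends on [2:u]
#4=s depends on [3:u]
#5=u depends on [4:s]
#6=q depends on [0:q]
#7=q depends on [6:q]
#8=q depends on [7:q]
#9=q depends on [8:q]
#10=u depends on [5:u]
sources: [0:q, 1:r]
N(rest) = Σ N(rest − s) over sources s of rest; N(one piece) = 1:
  size 1 → [9]=1  [10]=1
  size 2 → [5,10]=1  [8,9]=1  [9,10]=2
  size 3 → [4,5,10]=1  [5,9,10]=3  [7,8,9]=1  [8,9,10]=3
  size 4 → [3,4,5,10]=1  [4,5,9,10]=4  [5,8,9,10]=6  [6,7,8,9]=1  [7,8,9,10]=4
  size 5 → [0,6,7,8,9]=1  [2,3,4,5,10]=1  [3,4,5,9,10]=5  [4,5,8,9,10]=10  [5,7,8,9,10]=10  [6,7,8,9,10]=5
  size 6 → [0,6,7,8,9,10]=6  [1,2,3,4,5,10]=1  [2,3,4,5,9,10]=6  [3,4,5,8,9,10]=15  [4,5,7,8,9,10]=20  [5,6,7,8,9,10]=15
  size 7 → [0,5,6,7,8,9,10]=21  [1,2,3,4,5,9,10]=7  [2,3,4,5,8,9,10]=21  [3,4,5,7,8,9,10]=35  [4,5,6,7,8,9,10]=35
  size 8 → [0,4,5,6,7,8,9,10]=56  [1,2,3,4,5,8,9,10]=28  [2,3,4,5,7,8,9,10]=56  [3,4,5,6,7,8,9,10]=70
  size 9 → [0,3,4,5,6,7,8,9,10]=126  [1,2,3,4,5,7,8,9,10]=84  [2,3,4,5,6,7,8,9,10]=126
  first=0(q) contributes 210
  first=1(r) contributes 252
|[w]| = 462

462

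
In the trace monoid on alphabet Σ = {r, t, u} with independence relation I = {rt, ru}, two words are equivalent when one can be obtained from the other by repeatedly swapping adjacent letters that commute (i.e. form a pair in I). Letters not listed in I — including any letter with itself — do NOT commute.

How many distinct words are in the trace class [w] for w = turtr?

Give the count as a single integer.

10

0(t) covers ∅
1(u) covers 0:t
2(r) covers ∅
3(t) covers 1:u
4(r) covers 2:r
floor of heap: 0:t, 2:r
completions by unplaced set U, small U first (add the entries for U minus each lowest piece of U):
  |U|=1: {3}:1  {4}:1
  |U|=2: {1,3}:1  {2,4}:1  {3,4}:2
  |U|=3: {0,1,3}:1  {1,3,4}:3  {2,3,4}:3
  start at 0(t): 6
  start at 2(r): 4
sum over floor = 10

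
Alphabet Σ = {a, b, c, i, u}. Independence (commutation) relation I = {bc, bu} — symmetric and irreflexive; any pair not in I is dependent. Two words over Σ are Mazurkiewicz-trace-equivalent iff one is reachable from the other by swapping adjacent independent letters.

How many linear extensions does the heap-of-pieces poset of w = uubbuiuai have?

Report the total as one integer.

10

#0=u has no predecessor
#1=u depends on [0:u]
#2=b has no predecessor
#3=b depends on [2:b]
#4=u depends on [1:u]
#5=i depends on [3:b, 4:u]
#6=u depends on [5:i]
#7=a depends on [6:u]
#8=i depends on [7:a]
sources: [0:u, 2:b]
N(rest) = Σ N(rest − s) over sources s of rest; N(one piece) = 1:
  size 1 → [8]=1
  size 2 → [7,8]=1
  size 3 → [6,7,8]=1
  size 4 → [5,6,7,8]=1
  size 5 → [3,5,6,7,8]=1  [4,5,6,7,8]=1
  size 6 → [1,4,5,6,7,8]=1  [2,3,5,6,7,8]=1  [3,4,5,6,7,8]=2
  size 7 → [0,1,4,5,6,7,8]=1  [1,3,4,5,6,7,8]=3  [2,3,4,5,6,7,8]=3
  first=0(u) contributes 6
  first=2(b) contributes 4
|[w]| = 10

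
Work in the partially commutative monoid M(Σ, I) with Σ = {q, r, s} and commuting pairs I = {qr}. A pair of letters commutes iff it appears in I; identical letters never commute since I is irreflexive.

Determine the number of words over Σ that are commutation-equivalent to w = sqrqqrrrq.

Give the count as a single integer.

#0=s has no predecessor
#1=q depends on [0:s]
#2=r depends on [0:s]
#3=q depends on [1:q]
#4=q depends on [3:q]
#5=r depends on [2:r]
#6=r depends on [5:r]
#7=r depends on [6:r]
#8=q depends on [4:q]
sources: [0:s]
N(rest) = Σ N(rest − s) over sources s of rest; N(one piece) = 1:
  size 1 → [7]=1  [8]=1
  size 2 → [4,8]=1  [6,7]=1  [7,8]=2
  size 3 → [3,4,8]=1  [4,7,8]=3  [5,6,7]=1  [6,7,8]=3
  size 4 → [1,3,4,8]=1  [2,5,6,7]=1  [3,4,7,8]=4  [4,6,7,8]=6  [5,6,7,8]=4
  size 5 → [1,3,4,7,8]=5  [2,5,6,7,8]=5  [3,4,6,7,8]=10  [4,5,6,7,8]=10
  size 6 → [1,3,4,6,7,8]=15  [2,4,5,6,7,8]=15  [3,4,5,6,7,8]=20
  size 7 → [1,3,4,5,6,7,8]=35  [2,3,4,5,6,7,8]=35
  first=0(s) contributes 70

70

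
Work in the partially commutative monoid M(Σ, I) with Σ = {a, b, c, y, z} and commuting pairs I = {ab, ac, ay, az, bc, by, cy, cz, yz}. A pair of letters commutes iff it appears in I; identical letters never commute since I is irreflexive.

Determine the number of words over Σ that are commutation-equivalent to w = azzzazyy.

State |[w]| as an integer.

#0=a has no predecessor
#1=z has no predecessor
#2=z depends on [1:z]
#3=z depends on [2:z]
#4=a depends on [0:a]
#5=z depends on [3:z]
#6=y has no predecessor
#7=y depends on [6:y]
sources: [0:a, 1:z, 6:y]
N(rest) = Σ N(rest − s) over sources s of rest; N(one piece) = 1:
  size 1 → [4]=1  [5]=1  [7]=1
  size 2 → [0,4]=1  [3,5]=1  [4,5]=2  [4,7]=2  [5,7]=2  [6,7]=1
  size 3 → [0,4,5]=3  [0,4,7]=3  [2,3,5]=1  [3,4,5]=3  [3,5,7]=3  [4,5,7]=6  [4,6,7]=3  [5,6,7]=3
  size 4 → [0,3,4,5]=6  [0,4,5,7]=12  [0,4,6,7]=6  [1,2,3,5]=1  [2,3,4,5]=4  [2,3,5,7]=4  [3,4,5,7]=12  [3,5,6,7]=6  [4,5,6,7]=12
  size 5 → [0,2,3,4,5]=10  [0,3,4,5,7]=30  [0,4,5,6,7]=30  [1,2,3,4,5]=5  [1,2,3,5,7]=5  [2,3,4,5,7]=20  [2,3,5,6,7]=10  [3,4,5,6,7]=30
  size 6 → [0,1,2,3,4,5]=15  [0,2,3,4,5,7]=60  [0,3,4,5,6,7]=90  [1,2,3,4,5,7]=30  [1,2,3,5,6,7]=15  [2,3,4,5,6,7]=60
  first=0(a) contributes 105
  first=1(z) contributes 210
  first=6(y) contributes 105
|[w]| = 420

420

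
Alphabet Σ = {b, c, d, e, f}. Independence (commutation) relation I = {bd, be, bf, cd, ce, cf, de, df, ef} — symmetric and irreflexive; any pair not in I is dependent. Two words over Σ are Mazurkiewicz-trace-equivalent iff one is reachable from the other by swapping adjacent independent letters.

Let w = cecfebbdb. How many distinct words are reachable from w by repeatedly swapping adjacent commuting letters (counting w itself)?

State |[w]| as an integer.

#0=c has no predecessor
#1=e has no predecessor
#2=c depends on [0:c]
#3=f has no predecessor
#4=e depends on [1:e]
#5=b depends on [2:c]
#6=b depends on [5:b]
#7=d has no predecessor
#8=b depends on [6:b]
sources: [0:c, 1:e, 3:f, 7:d]
N(rest) = Σ N(rest − s) over sources s of rest; N(one piece) = 1:
  size 1 → [3]=1  [4]=1  [7]=1  [8]=1
  size 2 → [1,4]=1  [3,4]=2  [3,7]=2  [3,8]=2  [4,7]=2  [4,8]=2  [6,8]=1  [7,8]=2
  size 3 → [1,3,4]=3  [1,4,7]=3  [1,4,8]=3  [3,4,7]=6  [3,4,8]=6  [3,6,8]=3  [3,7,8]=6  [4,6,8]=3  [4,7,8]=6  [5,6,8]=1  [6,7,8]=3
  size 4 → [1,3,4,7]=12  [1,3,4,8]=12  [1,4,6,8]=6  [1,4,7,8]=12  [2,5,6,8]=1  [3,4,6,8]=12  [3,4,7,8]=24  [3,5,6,8]=4  [3,6,7,8]=12  [4,5,6,8]=4  [4,6,7,8]=12  [5,6,7,8]=4
  size 5 → [0,2,5,6,8]=1  [1,3,4,6,8]=30  [1,3,4,7,8]=60  [1,4,5,6,8]=10  [1,4,6,7,8]=30  [2,3,5,6,8]=5  [2,4,5,6,8]=5  [2,5,6,7,8]=5  [3,4,5,6,8]=20  [3,4,6,7,8]=60  [3,5,6,7,8]=20  [4,5,6,7,8]=20
  size 6 → [0,2,3,5,6,8]=6  [0,2,4,5,6,8]=6  [0,2,5,6,7,8]=6  [1,2,4,5,6,8]=15  [1,3,4,5,6,8]=60  [1,3,4,6,7,8]=180  [1,4,5,6,7,8]=60  [2,3,4,5,6,8]=30  [2,3,5,6,7,8]=30  [2,4,5,6,7,8]=30  [3,4,5,6,7,8]=120
  size 7 → [0,1,2,4,5,6,8]=21  [0,2,3,4,5,6,8]=42  [0,2,3,5,6,7,8]=42  [0,2,4,5,6,7,8]=42  [1,2,3,4,5,6,8]=105  [1,2,4,5,6,7,8]=105  [1,3,4,5,6,7,8]=420  [2,3,4,5,6,7,8]=210
  first=0(c) contributes 840
  first=1(e) contributes 336
  first=3(f) contributes 168
  first=7(d) contributes 168
|[w]| = 1512

1512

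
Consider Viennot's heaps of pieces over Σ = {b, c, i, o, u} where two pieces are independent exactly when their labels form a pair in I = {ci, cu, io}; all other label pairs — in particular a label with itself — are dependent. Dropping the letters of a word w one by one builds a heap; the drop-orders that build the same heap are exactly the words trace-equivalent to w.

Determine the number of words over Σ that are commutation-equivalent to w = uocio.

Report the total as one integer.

4

0(u) covers ∅
1(o) covers 0:u
2(c) covers 1:o
3(i) covers 0:u
4(o) covers 2:c
floor of heap: 0:u
completions by unplaced set U, small U first (add the entries for U minus each lowest piece of U):
  |U|=1: {3}:1  {4}:1
  |U|=2: {2,4}:1  {3,4}:2
  |U|=3: {1,2,4}:1  {2,3,4}:3
  start at 0(u): 4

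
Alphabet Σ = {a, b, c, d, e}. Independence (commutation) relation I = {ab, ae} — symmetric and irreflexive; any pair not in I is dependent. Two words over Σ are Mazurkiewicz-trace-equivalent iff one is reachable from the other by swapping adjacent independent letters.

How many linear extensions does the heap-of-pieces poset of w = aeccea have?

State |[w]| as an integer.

4

0(a) covers ∅
1(e) covers ∅
2(c) covers 0:a, 1:e
3(c) covers 2:c
4(e) covers 3:c
5(a) covers 3:c
floor of heap: 0:a, 1:e
completions by unplaced set U, small U first (add the entries for U minus each lowest piece of U):
  |U|=1: {4}:1  {5}:1
  |U|=2: {4,5}:2
  |U|=3: {3,4,5}:2
  |U|=4: {2,3,4,5}:2
  start at 0(a): 2
  start at 1(e): 2
sum over floor = 4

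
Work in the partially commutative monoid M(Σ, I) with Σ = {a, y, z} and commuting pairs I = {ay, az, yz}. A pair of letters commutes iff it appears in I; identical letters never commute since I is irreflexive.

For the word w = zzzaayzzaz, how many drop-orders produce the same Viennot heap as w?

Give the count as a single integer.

0(z) covers ∅
1(z) covers 0:z
2(z) covers 1:z
3(a) covers ∅
4(a) covers 3:a
5(y) covers ∅
6(z) covers 2:z
7(z) covers 6:z
8(a) covers 4:a
9(z) covers 7:z
floor of heap: 0:z, 3:a, 5:y
completions by unplaced set U, small U first (add the entries for U minus each lowest piece of U):
  |U|=1: {5}:1  {8}:1  {9}:1
  |U|=2: {4,8}:1  {5,8}:2  {5,9}:2  {7,9}:1  {8,9}:2
  |U|=3: {3,4,8}:1  {4,5,8}:3  {4,8,9}:3  {5,7,9}:3  {5,8,9}:6  {6,7,9}:1  {7,8,9}:3
  |U|=4: {2,6,7,9}:1  {3,4,5,8}:4  {3,4,8,9}:4  {4,5,8,9}:12  {4,7,8,9}:6  {5,6,7,9}:4  {5,7,8,9}:12  {6,7,8,9}:4
  |U|=5: {1,2,6,7,9}:1  {2,5,6,7,9}:5  {2,6,7,8,9}:5  {3,4,5,8,9}:20  {3,4,7,8,9}:10  {4,5,7,8,9}:30  {4,6,7,8,9}:10  {5,6,7,8,9}:20
  |U|=6: {0,1,2,6,7,9}:1  {1,2,5,6,7,9}:6  {1,2,6,7,8,9}:6  {2,4,6,7,8,9}:15  {2,5,6,7,8,9}:30  {3,4,5,7,8,9}:60  {3,4,6,7,8,9}:20  {4,5,6,7,8,9}:60
  |U|=7: {0,1,2,5,6,7,9}:7  {0,1,2,6,7,8,9}:7  {1,2,4,6,7,8,9}:21  {1,2,5,6,7,8,9}:42  {2,3,4,6,7,8,9}:35  {2,4,5,6,7,8,9}:105  {3,4,5,6,7,8,9}:140
  |U|=8: {0,1,2,4,6,7,8,9}:28  {0,1,2,5,6,7,8,9}:56  {1,2,3,4,6,7,8,9}:56  {1,2,4,5,6,7,8,9}:168  {2,3,4,5,6,7,8,9}:280
  start at 0(z): 504
  start at 3(a): 252
  start at 5(y): 84
sum over floor = 840

840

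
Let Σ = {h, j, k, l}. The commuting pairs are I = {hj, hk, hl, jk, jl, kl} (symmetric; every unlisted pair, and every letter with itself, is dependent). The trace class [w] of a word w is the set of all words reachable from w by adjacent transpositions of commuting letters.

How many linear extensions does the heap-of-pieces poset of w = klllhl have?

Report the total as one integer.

30

drop 0:k onto floor
drop 1:l onto floor
drop 2:l onto {1:l}
drop 3:l onto {2:l}
drop 4:h onto floor
drop 5:l onto {3:l}
ground layer = {0:k, 1:l, 4:h}
drop-orders for the pieces not yet dropped (sum over which currently-grounded one goes next):
  1 to go: {0} 1  {4} 1  {5} 1
  2 to go: {0,4} 2  {0,5} 2  {3,5} 1  {4,5} 2
  3 to go: {0,3,5} 3  {0,4,5} 6  {2,3,5} 1  {3,4,5} 3
  4 to go: {0,2,3,5} 4  {0,3,4,5} 12  {1,2,3,5} 1  {2,3,4,5} 4
  if 0:k drops first: 5 orders
  if 1:l drops first: 20 orders
  if 4:h drops first: 5 orders
heap linearizations: 30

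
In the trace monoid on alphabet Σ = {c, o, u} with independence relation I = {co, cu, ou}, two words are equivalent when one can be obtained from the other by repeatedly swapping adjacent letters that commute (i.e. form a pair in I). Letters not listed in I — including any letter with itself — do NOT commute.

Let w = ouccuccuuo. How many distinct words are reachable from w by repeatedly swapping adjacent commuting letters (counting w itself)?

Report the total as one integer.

0(o) covers ∅
1(u) covers ∅
2(c) covers ∅
3(c) covers 2:c
4(u) covers 1:u
5(c) covers 3:c
6(c) covers 5:c
7(u) covers 4:u
8(u) covers 7:u
9(o) covers 0:o
floor of heap: 0:o, 1:u, 2:c
completions by unplaced set U, small U first (add the entries for U minus each lowest piece of U):
  |U|=1: {6}:1  {8}:1  {9}:1
  |U|=2: {0,9}:1  {5,6}:1  {6,8}:2  {6,9}:2  {7,8}:1  {8,9}:2
  |U|=3: {0,6,9}:3  {0,8,9}:3  {3,5,6}:1  {4,7,8}:1  {5,6,8}:3  {5,6,9}:3  {6,7,8}:3  {6,8,9}:6  {7,8,9}:3
  |U|=4: {0,5,6,9}:6  {0,6,8,9}:12  {0,7,8,9}:6  {1,4,7,8}:1  {2,3,5,6}:1  {3,5,6,8}:4  {3,5,6,9}:4  {4,6,7,8}:4  {4,7,8,9}:4  {5,6,7,8}:6  {5,6,8,9}:12  {6,7,8,9}:12
  |U|=5: {0,3,5,6,9}:10  {0,4,7,8,9}:10  {0,5,6,8,9}:30  {0,6,7,8,9}:30  {1,4,6,7,8}:5  {1,4,7,8,9}:5  {2,3,5,6,8}:5  {2,3,5,6,9}:5  {3,5,6,7,8}:10  {3,5,6,8,9}:20  {4,5,6,7,8}:10  {4,6,7,8,9}:20  {5,6,7,8,9}:30
  |U|=6: {0,1,4,7,8,9}:15  {0,2,3,5,6,9}:15  {0,3,5,6,8,9}:60  {0,4,6,7,8,9}:60  {0,5,6,7,8,9}:90  {1,4,5,6,7,8}:15  {1,4,6,7,8,9}:30  {2,3,5,6,7,8}:15  {2,3,5,6,8,9}:30  {3,4,5,6,7,8}:20  {3,5,6,7,8,9}:60  {4,5,6,7,8,9}:60
  |U|=7: {0,1,4,6,7,8,9}:105  {0,2,3,5,6,8,9}:105  {0,3,5,6,7,8,9}:210  {0,4,5,6,7,8,9}:210  {1,3,4,5,6,7,8}:35  {1,4,5,6,7,8,9}:105  {2,3,4,5,6,7,8}:35  {2,3,5,6,7,8,9}:105  {3,4,5,6,7,8,9}:140
  |U|=8: {0,1,4,5,6,7,8,9}:420  {0,2,3,5,6,7,8,9}:420  {0,3,4,5,6,7,8,9}:560  {1,2,3,4,5,6,7,8}:70  {1,3,4,5,6,7,8,9}:280  {2,3,4,5,6,7,8,9}:280
  start at 0(o): 630
  start at 1(u): 1260
  start at 2(c): 1260
sum over floor = 3150

3150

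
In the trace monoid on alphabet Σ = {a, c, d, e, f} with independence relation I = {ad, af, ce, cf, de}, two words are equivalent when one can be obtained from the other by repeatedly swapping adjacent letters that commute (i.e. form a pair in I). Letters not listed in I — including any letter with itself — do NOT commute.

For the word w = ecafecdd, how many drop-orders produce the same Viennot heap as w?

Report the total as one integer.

26

drop 0:e onto floor
drop 1:c onto floor
drop 2:a onto {0:e, 1:c}
drop 3:f onto {0:e}
drop 4:e onto {2:a, 3:f}
drop 5:c onto {2:a}
drop 6:d onto {3:f, 5:c}
drop 7:d onto {6:d}
ground layer = {0:e, 1:c}
drop-orders for the pieces not yet dropped (sum over which currently-grounded one goes next):
  1 to go: {4} 1  {7} 1
  2 to go: {4,7} 2  {6,7} 1
  3 to go: {4,6,7} 3  {5,6,7} 1
  4 to go: {3,4,6,7} 3  {4,5,6,7} 4
  5 to go: {2,4,5,6,7} 4  {3,4,5,6,7} 7
  6 to go: {1,2,4,5,6,7} 4  {2,3,4,5,6,7} 11
  if 0:e drops first: 15 orders
  if 1:c drops first: 11 orders
heap linearizations: 26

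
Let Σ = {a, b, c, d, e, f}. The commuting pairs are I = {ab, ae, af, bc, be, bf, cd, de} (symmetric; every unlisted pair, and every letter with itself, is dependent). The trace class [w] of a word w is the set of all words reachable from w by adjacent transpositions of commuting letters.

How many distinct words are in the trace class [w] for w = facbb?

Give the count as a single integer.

20

piece 0:f — minimal
piece 1:a — minimal
piece 2:c rests on {0:f, 1:a}
piece 3:b — minimal
piece 4:b rests on {3:b}
minimal pieces: {0:f, 1:a, 3:b}
ways to finish when only these pieces remain (= sum over removing one remaining piece with nothing left below it):
  1 left: {2}→1  {4}→1
  2 left: {0,2}→1  {1,2}→1  {2,4}→2  {3,4}→1
  3 left: {0,1,2}→2  {0,2,4}→3  {1,2,4}→3  {2,3,4}→3
  placing 0:f first → 6 extensions
  placing 1:a first → 6 extensions
  placing 3:b first → 8 extensions
total linear extensions = 20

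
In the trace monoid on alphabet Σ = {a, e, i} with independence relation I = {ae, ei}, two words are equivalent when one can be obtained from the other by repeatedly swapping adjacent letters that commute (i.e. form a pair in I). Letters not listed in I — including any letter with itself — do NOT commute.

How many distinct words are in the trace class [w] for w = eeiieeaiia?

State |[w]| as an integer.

210

#0=e has no predecessor
#1=e depends on [0:e]
#2=i has no predecessor
#3=i depends on [2:i]
#4=e depends on [1:e]
#5=e depends on [4:e]
#6=a depends on [3:i]
#7=i depends on [6:a]
#8=i depends on [7:i]
#9=a depends on [8:i]
sources: [0:e, 2:i]
N(rest) = Σ N(rest − s) over sources s of rest; N(one piece) = 1:
  size 1 → [5]=1  [9]=1
  size 2 → [4,5]=1  [5,9]=2  [8,9]=1
  size 3 → [1,4,5]=1  [4,5,9]=3  [5,8,9]=3  [7,8,9]=1
  size 4 → [0,1,4,5]=1  [1,4,5,9]=4  [4,5,8,9]=6  [5,7,8,9]=4  [6,7,8,9]=1
  size 5 → [0,1,4,5,9]=5  [1,4,5,8,9]=10  [3,6,7,8,9]=1  [4,5,7,8,9]=10  [5,6,7,8,9]=5
  size 6 → [0,1,4,5,8,9]=15  [1,4,5,7,8,9]=20  [2,3,6,7,8,9]=1  [3,5,6,7,8,9]=6  [4,5,6,7,8,9]=15
  size 7 → [0,1,4,5,7,8,9]=35  [1,4,5,6,7,8,9]=35  [2,3,5,6,7,8,9]=7  [3,4,5,6,7,8,9]=21
  size 8 → [0,1,4,5,6,7,8,9]=70  [1,3,4,5,6,7,8,9]=56  [2,3,4,5,6,7,8,9]=28
  first=0(e) contributes 84
  first=2(i) contributes 126
|[w]| = 210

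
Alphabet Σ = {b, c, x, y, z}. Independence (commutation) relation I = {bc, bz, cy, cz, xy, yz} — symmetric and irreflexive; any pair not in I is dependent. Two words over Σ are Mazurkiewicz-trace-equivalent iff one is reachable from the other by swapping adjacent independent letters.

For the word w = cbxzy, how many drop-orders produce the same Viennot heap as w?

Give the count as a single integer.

7

0(c) covers ∅
1(b) covers ∅
2(x) covers 0:c, 1:b
3(z) covers 2:x
4(y) covers 1:b
floor of heap: 0:c, 1:b
completions by unplaced set U, small U first (add the entries for U minus each lowest piece of U):
  |U|=1: {3}:1  {4}:1
  |U|=2: {2,3}:1  {3,4}:2
  |U|=3: {0,2,3}:1  {2,3,4}:3
  start at 0(c): 3
  start at 1(b): 4
sum over floor = 7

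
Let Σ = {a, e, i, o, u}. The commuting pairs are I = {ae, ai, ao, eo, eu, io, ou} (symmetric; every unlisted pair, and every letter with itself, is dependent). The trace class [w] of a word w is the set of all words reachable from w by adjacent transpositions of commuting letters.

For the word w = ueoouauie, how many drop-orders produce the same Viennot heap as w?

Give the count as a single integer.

180

0(u) covers ∅
1(e) covers ∅
2(o) covers ∅
3(o) covers 2:o
4(u) covers 0:u
5(a) covers 4:u
6(u) covers 5:a
7(i) covers 1:e, 6:u
8(e) covers 7:i
floor of heap: 0:u, 1:e, 2:o
completions by unplaced set U, small U first (add the entries for U minus each lowest piece of U):
  |U|=1: {3}:1  {8}:1
  |U|=2: {2,3}:1  {3,8}:2  {7,8}:1
  |U|=3: {1,7,8}:1  {2,3,8}:3  {3,7,8}:3  {6,7,8}:1
  |U|=4: {1,3,7,8}:4  {1,6,7,8}:2  {2,3,7,8}:6  {3,6,7,8}:4  {5,6,7,8}:1
  |U|=5: {1,2,3,7,8}:10  {1,3,6,7,8}:10  {1,5,6,7,8}:3  {2,3,6,7,8}:10  {3,5,6,7,8}:5  {4,5,6,7,8}:1
  |U|=6: {0,4,5,6,7,8}:1  {1,2,3,6,7,8}:30  {1,3,5,6,7,8}:18  {1,4,5,6,7,8}:4  {2,3,5,6,7,8}:15  {3,4,5,6,7,8}:6
  |U|=7: {0,1,4,5,6,7,8}:5  {0,3,4,5,6,7,8}:7  {1,2,3,5,6,7,8}:63  {1,3,4,5,6,7,8}:28  {2,3,4,5,6,7,8}:21
  start at 0(u): 112
  start at 1(e): 28
  start at 2(o): 40
sum over floor = 180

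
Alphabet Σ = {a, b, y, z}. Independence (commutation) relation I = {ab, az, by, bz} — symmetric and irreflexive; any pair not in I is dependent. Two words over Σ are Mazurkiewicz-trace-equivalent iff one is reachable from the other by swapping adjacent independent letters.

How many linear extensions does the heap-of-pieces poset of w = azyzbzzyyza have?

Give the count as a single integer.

0(a) covers ∅
1(z) covers ∅
2(y) covers 0:a, 1:z
3(z) covers 2:y
4(b) covers ∅
5(z) covers 3:z
6(z) covers 5:z
7(y) covers 6:z
8(y) covers 7:y
9(z) covers 8:y
10(a) covers 8:y
floor of heap: 0:a, 1:z, 4:b
completions by unplaced set U, small U first (add the entries for U minus each lowest piece of U):
  |U|=1: {4}:1  {9}:1  {10}:1
  |U|=2: {4,9}:2  {4,10}:2  {9,10}:2
  |U|=3: {4,9,10}:6  {8,9,10}:2
  |U|=4: {4,8,9,10}:8  {7,8,9,10}:2
  |U|=5: {4,7,8,9,10}:10  {6,7,8,9,10}:2
  |U|=6: {4,6,7,8,9,10}:12  {5,6,7,8,9,10}:2
  |U|=7: {3,5,6,7,8,9,10}:2  {4,5,6,7,8,9,10}:14
  |U|=8: {2,3,5,6,7,8,9,10}:2  {3,4,5,6,7,8,9,10}:16
  |U|=9: {0,2,3,5,6,7,8,9,10}:2  {1,2,3,5,6,7,8,9,10}:2  {2,3,4,5,6,7,8,9,10}:18
  start at 0(a): 20
  start at 1(z): 20
  start at 4(b): 4
sum over floor = 44

44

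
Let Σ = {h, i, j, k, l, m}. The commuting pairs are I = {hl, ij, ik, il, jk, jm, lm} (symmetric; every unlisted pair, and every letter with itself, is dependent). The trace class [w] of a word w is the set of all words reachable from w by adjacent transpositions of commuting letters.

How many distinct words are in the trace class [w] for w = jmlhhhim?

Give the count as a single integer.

13

drop 0:j onto floor
drop 1:m onto floor
drop 2:l onto {0:j}
drop 3:h onto {0:j, 1:m}
drop 4:h onto {3:h}
drop 5:h onto {4:h}
drop 6:i onto {5:h}
drop 7:m onto {6:i}
ground layer = {0:j, 1:m}
drop-orders for the pieces not yet dropped (sum over which currently-grounded one goes next):
  1 to go: {2} 1  {7} 1
  2 to go: {2,7} 2  {6,7} 1
  3 to go: {2,6,7} 3  {5,6,7} 1
  4 to go: {2,5,6,7} 4  {4,5,6,7} 1
  5 to go: {2,4,5,6,7} 5  {3,4,5,6,7} 1
  6 to go: {1,3,4,5,6,7} 1  {2,3,4,5,6,7} 6
  if 0:j drops first: 7 orders
  if 1:m drops first: 6 orders
heap linearizations: 13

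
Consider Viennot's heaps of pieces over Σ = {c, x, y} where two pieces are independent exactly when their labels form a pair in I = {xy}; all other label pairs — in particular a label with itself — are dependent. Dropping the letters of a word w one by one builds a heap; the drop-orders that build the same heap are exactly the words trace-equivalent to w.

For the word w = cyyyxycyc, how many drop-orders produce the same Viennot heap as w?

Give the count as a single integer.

5

drop 0:c onto floor
drop 1:y onto {0:c}
drop 2:y onto {1:y}
drop 3:y onto {2:y}
drop 4:x onto {0:c}
drop 5:y onto {3:y}
drop 6:c onto {4:x, 5:y}
drop 7:y onto {6:c}
drop 8:c onto {7:y}
ground layer = {0:c}
drop-orders for the pieces not yet dropped (sum over which currently-grounded one goes next):
  1 to go: {8} 1
  2 to go: {7,8} 1
  3 to go: {6,7,8} 1
  4 to go: {4,6,7,8} 1  {5,6,7,8} 1
  5 to go: {3,5,6,7,8} 1  {4,5,6,7,8} 2
  6 to go: {2,3,5,6,7,8} 1  {3,4,5,6,7,8} 3
  7 to go: {1,2,3,5,6,7,8} 1  {2,3,4,5,6,7,8} 4
  if 0:c drops first: 5 orders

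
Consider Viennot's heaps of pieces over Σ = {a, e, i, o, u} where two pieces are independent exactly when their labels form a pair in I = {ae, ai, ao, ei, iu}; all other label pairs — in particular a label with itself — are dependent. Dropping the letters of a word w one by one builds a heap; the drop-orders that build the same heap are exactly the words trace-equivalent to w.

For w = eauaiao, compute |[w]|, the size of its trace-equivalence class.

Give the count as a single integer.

30

drop 0:e onto floor
drop 1:a onto floor
drop 2:u onto {0:e, 1:a}
drop 3:a onto {2:u}
drop 4:i onto floor
drop 5:a onto {3:a}
drop 6:o onto {2:u, 4:i}
ground layer = {0:e, 1:a, 4:i}
drop-orders for the pieces not yet dropped (sum over which currently-grounded one goes next):
  1 to go: {5} 1  {6} 1
  2 to go: {3,5} 1  {4,6} 1  {5,6} 2
  3 to go: {3,5,6} 3  {4,5,6} 3
  4 to go: {2,3,5,6} 3  {3,4,5,6} 6
  5 to go: {0,2,3,5,6} 3  {1,2,3,5,6} 3  {2,3,4,5,6} 9
  if 0:e drops first: 12 orders
  if 1:a drops first: 12 orders
  if 4:i drops first: 6 orders
heap linearizations: 30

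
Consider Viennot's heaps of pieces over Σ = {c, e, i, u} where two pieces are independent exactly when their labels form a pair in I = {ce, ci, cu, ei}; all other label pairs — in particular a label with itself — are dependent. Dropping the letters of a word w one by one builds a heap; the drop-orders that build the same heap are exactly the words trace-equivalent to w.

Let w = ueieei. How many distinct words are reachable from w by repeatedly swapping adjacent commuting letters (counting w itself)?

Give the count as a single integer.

piece 0:u — minimal
piece 1:e rests on {0:u}
piece 2:i rests on {0:u}
piece 3:e rests on {1:e}
piece 4:e rests on {3:e}
piece 5:i rests on {2:i}
minimal pieces: {0:u}
ways to finish when only these pieces remain (= sum over removing one remaining piece with nothing left below it):
  1 left: {4}→1  {5}→1
  2 left: {2,5}→1  {3,4}→1  {4,5}→2
  3 left: {1,3,4}→1  {2,4,5}→3  {3,4,5}→3
  4 left: {1,3,4,5}→4  {2,3,4,5}→6
  placing 0:u first → 10 extensions

10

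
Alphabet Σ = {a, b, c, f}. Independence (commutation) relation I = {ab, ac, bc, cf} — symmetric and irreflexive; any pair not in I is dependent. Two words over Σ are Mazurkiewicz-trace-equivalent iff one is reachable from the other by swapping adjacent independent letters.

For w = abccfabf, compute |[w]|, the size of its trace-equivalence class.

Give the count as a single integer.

112

drop 0:a onto floor
drop 1:b onto floor
drop 2:c onto floor
drop 3:c onto {2:c}
drop 4:f onto {0:a, 1:b}
drop 5:a onto {4:f}
drop 6:b onto {4:f}
drop 7:f onto {5:a, 6:b}
ground layer = {0:a, 1:b, 2:c}
drop-orders for the pieces not yet dropped (sum over which currently-grounded one goes next):
  1 to go: {3} 1  {7} 1
  2 to go: {2,3} 1  {3,7} 2  {5,7} 1  {6,7} 1
  3 to go: {2,3,7} 3  {3,5,7} 3  {3,6,7} 3  {5,6,7} 2
  4 to go: {2,3,5,7} 6  {2,3,6,7} 6  {3,5,6,7} 8  {4,5,6,7} 2
  5 to go: {0,4,5,6,7} 2  {1,4,5,6,7} 2  {2,3,5,6,7} 20  {3,4,5,6,7} 10
  6 to go: {0,1,4,5,6,7} 4  {0,3,4,5,6,7} 12  {1,3,4,5,6,7} 12  {2,3,4,5,6,7} 30
  if 0:a drops first: 42 orders
  if 1:b drops first: 42 orders
  if 2:c drops first: 28 orders
heap linearizations: 112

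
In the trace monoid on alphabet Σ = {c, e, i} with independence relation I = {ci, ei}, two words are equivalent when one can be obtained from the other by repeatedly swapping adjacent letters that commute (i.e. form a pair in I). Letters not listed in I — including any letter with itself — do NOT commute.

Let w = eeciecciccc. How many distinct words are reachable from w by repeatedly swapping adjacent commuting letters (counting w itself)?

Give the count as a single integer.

55

#0=e has no predecessor
#1=e depends on [0:e]
#2=c depends on [1:e]
#3=i has no predecessor
#4=e depends on [2:c]
#5=c depends on [4:e]
#6=c depends on [5:c]
#7=i depends on [3:i]
#8=c depends on [6:c]
#9=c depends on [8:c]
#10=c depends on [9:c]
sources: [0:e, 3:i]
N(rest) = Σ N(rest − s) over sources s of rest; N(one piece) = 1:
  size 1 → [7]=1  [10]=1
  size 2 → [3,7]=1  [7,10]=2  [9,10]=1
  size 3 → [3,7,10]=3  [7,9,10]=3  [8,9,10]=1
  size 4 → [3,7,9,10]=6  [6,8,9,10]=1  [7,8,9,10]=4
  size 5 → [3,7,8,9,10]=10  [5,6,8,9,10]=1  [6,7,8,9,10]=5
  size 6 → [3,6,7,8,9,10]=15  [4,5,6,8,9,10]=1  [5,6,7,8,9,10]=6
  size 7 → [2,4,5,6,8,9,10]=1  [3,5,6,7,8,9,10]=21  [4,5,6,7,8,9,10]=7
  size 8 → [1,2,4,5,6,8,9,10]=1  [2,4,5,6,7,8,9,10]=8  [3,4,5,6,7,8,9,10]=28
  size 9 → [0,1,2,4,5,6,8,9,10]=1  [1,2,4,5,6,7,8,9,10]=9  [2,3,4,5,6,7,8,9,10]=36
  first=0(e) contributes 45
  first=3(i) contributes 10
|[w]| = 55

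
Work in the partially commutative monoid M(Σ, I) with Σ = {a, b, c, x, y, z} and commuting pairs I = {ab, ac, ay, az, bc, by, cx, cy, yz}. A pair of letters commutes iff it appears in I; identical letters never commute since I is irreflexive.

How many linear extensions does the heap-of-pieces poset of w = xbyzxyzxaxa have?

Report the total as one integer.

6

drop 0:x onto floor
drop 1:b onto {0:x}
drop 2:y onto {0:x}
drop 3:z onto {1:b}
drop 4:x onto {2:y, 3:z}
drop 5:y onto {4:x}
drop 6:z onto {4:x}
drop 7:x onto {5:y, 6:z}
drop 8:a onto {7:x}
drop 9:x onto {8:a}
drop 10:a onto {9:x}
ground layer = {0:x}
drop-orders for the pieces not yet dropped (sum over which currently-grounded one goes next):
  1 to go: {10} 1
  2 to go: {9,10} 1
  3 to go: {8,9,10} 1
  4 to go: {7,8,9,10} 1
  5 to go: {5,7,8,9,10} 1  {6,7,8,9,10} 1
  6 to go: {5,6,7,8,9,10} 2
  7 to go: {4,5,6,7,8,9,10} 2
  8 to go: {2,4,5,6,7,8,9,10} 2  {3,4,5,6,7,8,9,10} 2
  9 to go: {1,3,4,5,6,7,8,9,10} 2  {2,3,4,5,6,7,8,9,10} 4
  if 0:x drops first: 6 orders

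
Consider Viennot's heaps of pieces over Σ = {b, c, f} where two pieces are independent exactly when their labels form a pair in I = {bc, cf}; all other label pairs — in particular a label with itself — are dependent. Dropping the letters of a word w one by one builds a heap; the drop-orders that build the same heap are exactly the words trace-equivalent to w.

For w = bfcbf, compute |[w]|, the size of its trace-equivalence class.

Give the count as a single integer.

5

drop 0:b onto floor
drop 1:f onto {0:b}
drop 2:c onto floor
drop 3:b onto {1:f}
drop 4:f onto {3:b}
ground layer = {0:b, 2:c}
drop-orders for the pieces not yet dropped (sum over which currently-grounded one goes next):
  1 to go: {2} 1  {4} 1
  2 to go: {2,4} 2  {3,4} 1
  3 to go: {1,3,4} 1  {2,3,4} 3
  if 0:b drops first: 4 orders
  if 2:c drops first: 1 orders
heap linearizations: 5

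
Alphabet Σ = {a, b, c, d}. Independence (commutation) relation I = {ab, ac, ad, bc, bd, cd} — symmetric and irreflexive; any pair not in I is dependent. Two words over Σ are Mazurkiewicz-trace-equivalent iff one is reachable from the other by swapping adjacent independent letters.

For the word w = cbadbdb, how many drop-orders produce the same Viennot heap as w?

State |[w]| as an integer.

piece 0:c — minimal
piece 1:b — minimal
piece 2:a — minimal
piece 3:d — minimal
piece 4:b rests on {1:b}
piece 5:d rests on {3:d}
piece 6:b rests on {4:b}
minimal pieces: {0:c, 1:b, 2:a, 3:d}
ways to finish when only these pieces remain (= sum over removing one remaining piece with nothing left below it):
  1 left: {0}→1  {2}→1  {5}→1  {6}→1
  2 left: {0,2}→2  {0,5}→2  {0,6}→2  {2,5}→2  {2,6}→2  {3,5}→1  {4,6}→1  {5,6}→2
  3 left: {0,2,5}→6  {0,2,6}→6  {0,3,5}→3  {0,4,6}→3  {0,5,6}→6  {1,4,6}→1  {2,3,5}→3  {2,4,6}→3  {2,5,6}→6  {3,5,6}→3  {4,5,6}→3
  4 left: {0,1,4,6}→4  {0,2,3,5}→12  {0,2,4,6}→12  {0,2,5,6}→24  {0,3,5,6}→12  {0,4,5,6}→12  {1,2,4,6}→4  {1,4,5,6}→4  {2,3,5,6}→12  {2,4,5,6}→12  {3,4,5,6}→6
  5 left: {0,1,2,4,6}→20  {0,1,4,5,6}→20  {0,2,3,5,6}→60  {0,2,4,5,6}→60  {0,3,4,5,6}→30  {1,2,4,5,6}→20  {1,3,4,5,6}→10  {2,3,4,5,6}→30
  placing 0:c first → 60 extensions
  placing 1:b first → 180 extensions
  placing 2:a first → 60 extensions
  placing 3:d first → 120 extensions
total linear extensions = 420

420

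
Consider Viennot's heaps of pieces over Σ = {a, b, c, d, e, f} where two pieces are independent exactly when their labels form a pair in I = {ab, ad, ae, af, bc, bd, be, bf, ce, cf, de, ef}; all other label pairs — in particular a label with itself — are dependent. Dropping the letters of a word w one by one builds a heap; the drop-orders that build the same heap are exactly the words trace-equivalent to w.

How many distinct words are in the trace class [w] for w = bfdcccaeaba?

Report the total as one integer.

0(b) covers ∅
1(f) covers ∅
2(d) covers 1:f
3(c) covers 2:d
4(c) covers 3:c
5(c) covers 4:c
6(a) covers 5:c
7(e) covers ∅
8(a) covers 6:a
9(b) covers 0:b
10(a) covers 8:a
floor of heap: 0:b, 1:f, 7:e
completions by unplaced set U, small U first (add the entries for U minus each lowest piece of U):
  |U|=1: {7}:1  {9}:1  {10}:1
  |U|=2: {0,9}:1  {7,9}:2  {7,10}:2  {8,10}:1  {9,10}:2
  |U|=3: {0,7,9}:3  {0,9,10}:3  {6,8,10}:1  {7,8,10}:3  {7,9,10}:6  {8,9,10}:3
  |U|=4: {0,7,9,10}:12  {0,8,9,10}:6  {5,6,8,10}:1  {6,7,8,10}:4  {6,8,9,10}:4  {7,8,9,10}:12
  |U|=5: {0,6,8,9,10}:10  {0,7,8,9,10}:30  {4,5,6,8,10}:1  {5,6,7,8,10}:5  {5,6,8,9,10}:5  {6,7,8,9,10}:20
  |U|=6: {0,5,6,8,9,10}:15  {0,6,7,8,9,10}:60  {3,4,5,6,8,10}:1  {4,5,6,7,8,10}:6  {4,5,6,8,9,10}:6  {5,6,7,8,9,10}:30
  |U|=7: {0,4,5,6,8,9,10}:21  {0,5,6,7,8,9,10}:105  {2,3,4,5,6,8,10}:1  {3,4,5,6,7,8,10}:7  {3,4,5,6,8,9,10}:7  {4,5,6,7,8,9,10}:42
  |U|=8: {0,3,4,5,6,8,9,10}:28  {0,4,5,6,7,8,9,10}:168  {1,2,3,4,5,6,8,10}:1  {2,3,4,5,6,7,8,10}:8  {2,3,4,5,6,8,9,10}:8  {3,4,5,6,7,8,9,10}:56
  |U|=9: {0,2,3,4,5,6,8,9,10}:36  {0,3,4,5,6,7,8,9,10}:252  {1,2,3,4,5,6,7,8,10}:9  {1,2,3,4,5,6,8,9,10}:9  {2,3,4,5,6,7,8,9,10}:72
  start at 0(b): 90
  start at 1(f): 360
  start at 7(e): 45
sum over floor = 495

495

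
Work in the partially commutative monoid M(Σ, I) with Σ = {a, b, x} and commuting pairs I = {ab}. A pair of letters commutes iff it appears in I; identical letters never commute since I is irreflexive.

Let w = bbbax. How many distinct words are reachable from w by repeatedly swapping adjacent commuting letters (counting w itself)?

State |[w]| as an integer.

4

drop 0:b onto floor
drop 1:b onto {0:b}
drop 2:b onto {1:b}
drop 3:a onto floor
drop 4:x onto {2:b, 3:a}
ground layer = {0:b, 3:a}
drop-orders for the pieces not yet dropped (sum over which currently-grounded one goes next):
  1 to go: {4} 1
  2 to go: {2,4} 1  {3,4} 1
  3 to go: {1,2,4} 1  {2,3,4} 2
  if 0:b drops first: 3 orders
  if 3:a drops first: 1 orders
heap linearizations: 4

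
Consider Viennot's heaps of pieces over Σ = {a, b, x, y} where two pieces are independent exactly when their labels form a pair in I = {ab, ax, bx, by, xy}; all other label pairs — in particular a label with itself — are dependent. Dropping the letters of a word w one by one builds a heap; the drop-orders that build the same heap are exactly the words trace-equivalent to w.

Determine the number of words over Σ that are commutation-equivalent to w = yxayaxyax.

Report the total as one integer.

piece 0:y — minimal
piece 1:x — minimal
piece 2:a rests on {0:y}
piece 3:y rests on {2:a}
piece 4:a rests on {3:y}
piece 5:x rests on {1:x}
piece 6:y rests on {4:a}
piece 7:a rests on {6:y}
piece 8:x rests on {5:x}
minimal pieces: {0:y, 1:x}
ways to finish when only these pieces remain (= sum over removing one remaining piece with nothing left below it):
  1 left: {7}→1  {8}→1
  2 left: {5,8}→1  {6,7}→1  {7,8}→2
  3 left: {1,5,8}→1  {4,6,7}→1  {5,7,8}→3  {6,7,8}→3
  4 left: {1,5,7,8}→4  {3,4,6,7}→1  {4,6,7,8}→4  {5,6,7,8}→6
  5 left: {1,5,6,7,8}→10  {2,3,4,6,7}→1  {3,4,6,7,8}→5  {4,5,6,7,8}→10
  6 left: {0,2,3,4,6,7}→1  {1,4,5,6,7,8}→20  {2,3,4,6,7,8}→6  {3,4,5,6,7,8}→15
  7 left: {0,2,3,4,6,7,8}→7  {1,3,4,5,6,7,8}→35  {2,3,4,5,6,7,8}→21
  placing 0:y first → 56 extensions
  placing 1:x first → 28 extensions
total linear extensions = 84

84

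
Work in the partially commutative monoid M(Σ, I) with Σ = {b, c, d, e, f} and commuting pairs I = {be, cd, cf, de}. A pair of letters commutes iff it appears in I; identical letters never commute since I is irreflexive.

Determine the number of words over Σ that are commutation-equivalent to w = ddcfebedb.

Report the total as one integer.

40

piece 0:d — minimal
piece 1:d rests on {0:d}
piece 2:c — minimal
piece 3:f rests on {1:d}
piece 4:e rests on {2:c, 3:f}
piece 5:b rests on {2:c, 3:f}
piece 6:e rests on {4:e}
piece 7:d rests on {5:b}
piece 8:b rests on {7:d}
minimal pieces: {0:d, 2:c}
ways to finish when only these pieces remain (= sum over removing one remaining piece with nothing left below it):
  1 left: {6}→1  {8}→1
  2 left: {4,6}→1  {6,8}→2  {7,8}→1
  3 left: {4,6,8}→3  {5,7,8}→1  {6,7,8}→3
  4 left: {4,6,7,8}→6  {5,6,7,8}→4
  5 left: {4,5,6,7,8}→10
  6 left: {2,4,5,6,7,8}→10  {3,4,5,6,7,8}→10
  7 left: {1,3,4,5,6,7,8}→10  {2,3,4,5,6,7,8}→20
  placing 0:d first → 30 extensions
  placing 2:c first → 10 extensions
total linear extensions = 40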